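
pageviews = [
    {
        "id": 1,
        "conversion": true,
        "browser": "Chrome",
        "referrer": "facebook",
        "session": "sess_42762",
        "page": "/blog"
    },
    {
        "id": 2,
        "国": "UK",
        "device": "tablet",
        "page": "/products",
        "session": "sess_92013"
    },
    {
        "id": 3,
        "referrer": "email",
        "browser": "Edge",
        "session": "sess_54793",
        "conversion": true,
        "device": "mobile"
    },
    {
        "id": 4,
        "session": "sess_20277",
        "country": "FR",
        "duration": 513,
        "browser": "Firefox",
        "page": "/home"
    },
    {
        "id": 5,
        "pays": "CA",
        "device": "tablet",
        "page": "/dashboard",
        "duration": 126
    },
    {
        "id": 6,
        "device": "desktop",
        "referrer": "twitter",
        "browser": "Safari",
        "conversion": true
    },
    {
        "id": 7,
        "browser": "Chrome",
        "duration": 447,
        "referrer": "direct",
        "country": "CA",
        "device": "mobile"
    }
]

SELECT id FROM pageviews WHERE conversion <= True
[1, 3, 6]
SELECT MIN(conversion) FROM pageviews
True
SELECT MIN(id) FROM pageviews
1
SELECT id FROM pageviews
[1, 2, 3, 4, 5, 6, 7]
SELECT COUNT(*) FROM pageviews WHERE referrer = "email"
1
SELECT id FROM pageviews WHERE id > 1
[2, 3, 4, 5, 6, 7]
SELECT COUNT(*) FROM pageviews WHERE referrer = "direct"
1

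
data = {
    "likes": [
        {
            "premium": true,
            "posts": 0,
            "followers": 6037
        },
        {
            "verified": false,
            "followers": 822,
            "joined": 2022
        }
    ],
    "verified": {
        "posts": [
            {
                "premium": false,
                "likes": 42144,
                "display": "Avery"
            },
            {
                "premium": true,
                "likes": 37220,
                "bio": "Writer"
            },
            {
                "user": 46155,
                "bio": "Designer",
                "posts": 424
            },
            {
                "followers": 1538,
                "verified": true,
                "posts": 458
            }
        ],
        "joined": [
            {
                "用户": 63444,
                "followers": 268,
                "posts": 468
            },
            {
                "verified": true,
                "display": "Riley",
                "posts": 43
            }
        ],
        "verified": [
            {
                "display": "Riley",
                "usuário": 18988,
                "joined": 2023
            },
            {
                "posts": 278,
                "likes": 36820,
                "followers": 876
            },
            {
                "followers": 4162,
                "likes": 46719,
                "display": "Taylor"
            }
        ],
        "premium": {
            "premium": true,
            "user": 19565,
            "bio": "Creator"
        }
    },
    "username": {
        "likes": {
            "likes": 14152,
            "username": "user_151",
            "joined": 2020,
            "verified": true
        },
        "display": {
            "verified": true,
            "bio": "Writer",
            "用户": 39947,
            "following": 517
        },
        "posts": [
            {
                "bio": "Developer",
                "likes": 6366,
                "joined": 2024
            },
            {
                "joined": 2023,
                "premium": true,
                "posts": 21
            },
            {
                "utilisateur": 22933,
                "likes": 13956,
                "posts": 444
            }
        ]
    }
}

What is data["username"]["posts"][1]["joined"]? 2023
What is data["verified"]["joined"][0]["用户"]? 63444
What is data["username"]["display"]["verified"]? True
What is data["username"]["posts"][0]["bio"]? "Developer"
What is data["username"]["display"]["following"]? 517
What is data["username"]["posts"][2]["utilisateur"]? 22933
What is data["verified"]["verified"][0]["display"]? "Riley"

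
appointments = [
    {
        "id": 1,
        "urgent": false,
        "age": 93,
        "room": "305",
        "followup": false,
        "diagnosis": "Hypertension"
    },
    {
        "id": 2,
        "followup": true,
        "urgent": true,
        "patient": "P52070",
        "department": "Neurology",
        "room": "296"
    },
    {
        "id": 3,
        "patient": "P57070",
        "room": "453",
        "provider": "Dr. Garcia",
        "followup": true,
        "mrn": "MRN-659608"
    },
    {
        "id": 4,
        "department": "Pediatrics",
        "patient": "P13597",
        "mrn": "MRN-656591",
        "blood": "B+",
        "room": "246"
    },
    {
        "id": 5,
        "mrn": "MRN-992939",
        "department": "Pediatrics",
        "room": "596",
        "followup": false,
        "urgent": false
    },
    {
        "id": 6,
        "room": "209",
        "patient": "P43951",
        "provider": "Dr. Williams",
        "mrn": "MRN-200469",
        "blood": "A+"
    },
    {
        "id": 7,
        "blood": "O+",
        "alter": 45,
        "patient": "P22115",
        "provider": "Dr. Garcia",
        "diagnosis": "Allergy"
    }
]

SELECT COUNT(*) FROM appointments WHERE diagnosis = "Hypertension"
1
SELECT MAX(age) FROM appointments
93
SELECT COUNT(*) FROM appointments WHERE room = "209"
1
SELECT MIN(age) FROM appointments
93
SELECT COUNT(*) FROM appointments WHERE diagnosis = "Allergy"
1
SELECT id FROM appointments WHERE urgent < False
[]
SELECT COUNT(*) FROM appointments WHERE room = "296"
1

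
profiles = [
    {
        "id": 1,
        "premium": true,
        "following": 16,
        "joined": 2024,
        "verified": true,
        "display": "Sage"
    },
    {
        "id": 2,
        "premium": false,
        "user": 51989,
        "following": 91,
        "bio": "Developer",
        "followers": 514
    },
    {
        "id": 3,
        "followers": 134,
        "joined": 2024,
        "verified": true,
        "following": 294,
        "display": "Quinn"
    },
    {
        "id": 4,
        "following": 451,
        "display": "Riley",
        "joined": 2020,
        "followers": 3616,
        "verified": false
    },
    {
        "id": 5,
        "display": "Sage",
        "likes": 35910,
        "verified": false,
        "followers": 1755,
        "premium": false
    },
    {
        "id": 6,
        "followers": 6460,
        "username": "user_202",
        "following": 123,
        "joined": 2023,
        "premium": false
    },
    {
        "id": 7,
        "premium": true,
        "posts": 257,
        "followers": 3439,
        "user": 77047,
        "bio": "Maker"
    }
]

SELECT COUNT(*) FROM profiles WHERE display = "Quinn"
1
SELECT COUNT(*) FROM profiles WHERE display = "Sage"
2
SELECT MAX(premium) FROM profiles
True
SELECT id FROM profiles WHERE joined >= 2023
[1, 3, 6]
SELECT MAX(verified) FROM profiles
True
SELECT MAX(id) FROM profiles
7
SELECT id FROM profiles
[1, 2, 3, 4, 5, 6, 7]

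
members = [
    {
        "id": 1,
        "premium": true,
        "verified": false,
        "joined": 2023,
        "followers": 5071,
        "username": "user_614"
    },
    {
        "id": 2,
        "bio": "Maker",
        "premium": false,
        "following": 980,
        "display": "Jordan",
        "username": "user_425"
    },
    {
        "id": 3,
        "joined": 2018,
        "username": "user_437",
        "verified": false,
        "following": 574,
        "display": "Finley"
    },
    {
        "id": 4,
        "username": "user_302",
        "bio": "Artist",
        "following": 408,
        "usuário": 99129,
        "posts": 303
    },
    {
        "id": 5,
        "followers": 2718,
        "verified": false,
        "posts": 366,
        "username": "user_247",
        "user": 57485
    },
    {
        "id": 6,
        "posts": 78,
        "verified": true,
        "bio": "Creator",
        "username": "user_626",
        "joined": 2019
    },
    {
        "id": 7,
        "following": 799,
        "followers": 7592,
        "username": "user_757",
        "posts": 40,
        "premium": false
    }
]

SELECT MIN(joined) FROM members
2018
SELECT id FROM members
[1, 2, 3, 4, 5, 6, 7]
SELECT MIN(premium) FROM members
False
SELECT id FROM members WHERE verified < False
[]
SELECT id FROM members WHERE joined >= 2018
[1, 3, 6]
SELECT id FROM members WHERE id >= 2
[2, 3, 4, 5, 6, 7]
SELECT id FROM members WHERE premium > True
[]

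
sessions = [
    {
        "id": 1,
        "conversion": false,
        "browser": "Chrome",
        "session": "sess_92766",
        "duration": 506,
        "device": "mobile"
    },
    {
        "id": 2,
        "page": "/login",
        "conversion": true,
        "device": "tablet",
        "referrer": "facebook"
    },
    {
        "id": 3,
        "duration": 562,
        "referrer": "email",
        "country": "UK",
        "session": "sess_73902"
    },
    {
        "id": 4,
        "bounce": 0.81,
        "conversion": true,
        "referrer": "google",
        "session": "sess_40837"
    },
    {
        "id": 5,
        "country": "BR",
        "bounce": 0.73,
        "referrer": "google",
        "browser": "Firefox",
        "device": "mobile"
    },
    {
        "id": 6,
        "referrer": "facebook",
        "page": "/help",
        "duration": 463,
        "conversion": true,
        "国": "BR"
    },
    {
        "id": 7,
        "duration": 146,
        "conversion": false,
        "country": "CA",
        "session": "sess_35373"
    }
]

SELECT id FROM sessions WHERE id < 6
[1, 2, 3, 4, 5]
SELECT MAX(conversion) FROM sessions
True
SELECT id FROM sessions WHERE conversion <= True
[1, 2, 4, 6, 7]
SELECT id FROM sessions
[1, 2, 3, 4, 5, 6, 7]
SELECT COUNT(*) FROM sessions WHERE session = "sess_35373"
1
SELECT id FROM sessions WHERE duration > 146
[1, 3, 6]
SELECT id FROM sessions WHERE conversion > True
[]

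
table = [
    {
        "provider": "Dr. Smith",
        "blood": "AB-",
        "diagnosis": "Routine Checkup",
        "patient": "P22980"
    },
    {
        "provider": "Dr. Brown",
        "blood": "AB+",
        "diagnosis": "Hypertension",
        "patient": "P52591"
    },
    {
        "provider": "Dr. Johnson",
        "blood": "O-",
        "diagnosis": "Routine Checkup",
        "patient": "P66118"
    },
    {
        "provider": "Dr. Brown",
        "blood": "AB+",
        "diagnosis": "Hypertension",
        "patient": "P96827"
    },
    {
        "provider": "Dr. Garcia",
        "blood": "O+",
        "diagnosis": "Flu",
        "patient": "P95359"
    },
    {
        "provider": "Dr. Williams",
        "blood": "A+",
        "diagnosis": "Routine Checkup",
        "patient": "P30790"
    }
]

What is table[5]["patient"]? "P30790"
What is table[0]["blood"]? "AB-"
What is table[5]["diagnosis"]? "Routine Checkup"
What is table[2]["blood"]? "O-"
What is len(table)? 6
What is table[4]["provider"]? "Dr. Garcia"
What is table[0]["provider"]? "Dr. Smith"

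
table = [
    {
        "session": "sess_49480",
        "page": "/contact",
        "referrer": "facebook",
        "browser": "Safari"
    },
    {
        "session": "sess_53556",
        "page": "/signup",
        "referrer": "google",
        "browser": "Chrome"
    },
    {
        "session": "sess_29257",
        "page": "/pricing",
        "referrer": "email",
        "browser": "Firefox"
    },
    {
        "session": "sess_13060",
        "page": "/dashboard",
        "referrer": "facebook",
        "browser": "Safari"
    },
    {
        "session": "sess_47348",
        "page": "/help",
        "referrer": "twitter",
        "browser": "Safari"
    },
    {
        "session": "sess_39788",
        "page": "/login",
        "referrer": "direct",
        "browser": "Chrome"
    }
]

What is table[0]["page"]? "/contact"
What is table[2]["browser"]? "Firefox"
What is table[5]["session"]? "sess_39788"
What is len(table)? 6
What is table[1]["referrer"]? "google"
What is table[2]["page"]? "/pricing"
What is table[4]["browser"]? "Safari"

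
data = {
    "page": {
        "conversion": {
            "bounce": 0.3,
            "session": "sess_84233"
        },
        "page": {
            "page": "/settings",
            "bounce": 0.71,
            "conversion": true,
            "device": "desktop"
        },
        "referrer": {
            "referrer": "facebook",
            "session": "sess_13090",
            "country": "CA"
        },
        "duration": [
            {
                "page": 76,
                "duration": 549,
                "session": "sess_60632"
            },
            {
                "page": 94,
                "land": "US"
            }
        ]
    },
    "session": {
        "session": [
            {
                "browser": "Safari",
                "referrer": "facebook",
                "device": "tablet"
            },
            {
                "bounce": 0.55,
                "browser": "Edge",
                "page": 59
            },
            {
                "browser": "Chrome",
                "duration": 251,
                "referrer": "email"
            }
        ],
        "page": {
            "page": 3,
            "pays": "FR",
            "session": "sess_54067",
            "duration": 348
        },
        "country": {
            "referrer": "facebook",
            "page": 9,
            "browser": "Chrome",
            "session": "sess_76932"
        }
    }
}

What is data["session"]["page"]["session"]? "sess_54067"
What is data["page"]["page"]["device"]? "desktop"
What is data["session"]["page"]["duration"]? 348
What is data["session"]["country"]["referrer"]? "facebook"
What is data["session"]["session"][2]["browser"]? "Chrome"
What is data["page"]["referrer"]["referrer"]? "facebook"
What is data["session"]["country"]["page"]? 9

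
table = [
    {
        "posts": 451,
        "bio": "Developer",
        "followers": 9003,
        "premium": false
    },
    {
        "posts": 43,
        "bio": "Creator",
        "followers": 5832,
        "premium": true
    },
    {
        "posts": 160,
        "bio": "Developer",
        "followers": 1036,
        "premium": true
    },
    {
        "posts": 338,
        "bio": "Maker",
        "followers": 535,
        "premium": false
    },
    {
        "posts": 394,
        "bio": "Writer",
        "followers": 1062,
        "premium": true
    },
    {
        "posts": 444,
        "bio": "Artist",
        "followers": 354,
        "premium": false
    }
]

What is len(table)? 6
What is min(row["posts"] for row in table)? 43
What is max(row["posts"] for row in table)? 451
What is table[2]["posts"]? 160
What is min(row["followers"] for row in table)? 354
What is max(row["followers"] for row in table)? 9003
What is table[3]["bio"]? "Maker"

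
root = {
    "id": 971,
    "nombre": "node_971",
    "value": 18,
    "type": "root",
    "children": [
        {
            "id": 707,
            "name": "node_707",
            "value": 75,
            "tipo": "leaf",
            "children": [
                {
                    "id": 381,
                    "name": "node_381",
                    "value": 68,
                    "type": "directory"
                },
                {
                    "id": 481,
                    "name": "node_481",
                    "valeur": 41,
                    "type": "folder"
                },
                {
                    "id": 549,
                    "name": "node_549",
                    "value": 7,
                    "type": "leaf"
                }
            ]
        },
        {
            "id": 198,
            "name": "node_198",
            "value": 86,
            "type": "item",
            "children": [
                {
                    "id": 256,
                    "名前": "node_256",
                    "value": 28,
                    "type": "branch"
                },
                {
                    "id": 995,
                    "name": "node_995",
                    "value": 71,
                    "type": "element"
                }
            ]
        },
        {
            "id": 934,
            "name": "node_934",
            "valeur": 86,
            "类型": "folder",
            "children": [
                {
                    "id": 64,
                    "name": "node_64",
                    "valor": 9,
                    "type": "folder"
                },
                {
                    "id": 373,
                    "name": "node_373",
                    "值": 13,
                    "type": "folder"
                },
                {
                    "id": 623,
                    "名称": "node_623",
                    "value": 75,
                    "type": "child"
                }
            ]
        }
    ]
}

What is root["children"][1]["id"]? 198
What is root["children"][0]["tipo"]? "leaf"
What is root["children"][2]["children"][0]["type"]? "folder"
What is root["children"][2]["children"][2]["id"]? 623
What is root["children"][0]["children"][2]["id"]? 549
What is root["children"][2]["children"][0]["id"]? 64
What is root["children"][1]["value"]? 86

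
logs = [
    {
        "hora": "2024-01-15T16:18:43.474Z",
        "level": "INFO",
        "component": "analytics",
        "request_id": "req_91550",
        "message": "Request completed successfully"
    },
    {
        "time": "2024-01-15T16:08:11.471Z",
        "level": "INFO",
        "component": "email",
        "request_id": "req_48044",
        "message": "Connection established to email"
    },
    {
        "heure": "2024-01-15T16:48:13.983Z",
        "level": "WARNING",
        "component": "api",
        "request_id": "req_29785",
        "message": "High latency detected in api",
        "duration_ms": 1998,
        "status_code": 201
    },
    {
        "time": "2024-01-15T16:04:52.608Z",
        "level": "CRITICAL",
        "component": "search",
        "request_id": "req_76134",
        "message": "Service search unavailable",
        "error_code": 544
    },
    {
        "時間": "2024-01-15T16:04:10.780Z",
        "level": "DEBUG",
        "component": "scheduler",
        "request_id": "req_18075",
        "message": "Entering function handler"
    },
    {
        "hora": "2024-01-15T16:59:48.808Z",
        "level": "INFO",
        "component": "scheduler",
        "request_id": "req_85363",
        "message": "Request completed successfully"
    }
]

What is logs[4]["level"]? "DEBUG"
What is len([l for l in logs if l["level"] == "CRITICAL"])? 1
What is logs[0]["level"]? "INFO"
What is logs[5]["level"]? "INFO"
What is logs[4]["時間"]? "2024-01-15T16:04:10.780Z"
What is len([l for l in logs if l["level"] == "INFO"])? 3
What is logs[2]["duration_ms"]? 1998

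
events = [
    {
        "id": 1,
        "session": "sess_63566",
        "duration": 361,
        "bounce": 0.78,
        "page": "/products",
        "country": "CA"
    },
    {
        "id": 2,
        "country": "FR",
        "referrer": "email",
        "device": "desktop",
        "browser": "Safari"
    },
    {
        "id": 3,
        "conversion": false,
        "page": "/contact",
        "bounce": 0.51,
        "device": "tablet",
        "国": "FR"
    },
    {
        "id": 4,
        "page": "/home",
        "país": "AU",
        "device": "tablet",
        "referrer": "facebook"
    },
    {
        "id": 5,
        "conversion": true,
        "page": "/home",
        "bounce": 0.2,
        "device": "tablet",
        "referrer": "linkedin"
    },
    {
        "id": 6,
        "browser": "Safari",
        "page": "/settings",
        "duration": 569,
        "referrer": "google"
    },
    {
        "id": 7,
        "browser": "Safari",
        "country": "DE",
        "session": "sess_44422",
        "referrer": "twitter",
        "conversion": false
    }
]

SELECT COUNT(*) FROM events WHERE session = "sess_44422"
1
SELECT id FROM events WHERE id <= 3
[1, 2, 3]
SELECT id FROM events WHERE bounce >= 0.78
[1]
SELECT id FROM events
[1, 2, 3, 4, 5, 6, 7]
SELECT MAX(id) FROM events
7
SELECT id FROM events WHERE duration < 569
[1]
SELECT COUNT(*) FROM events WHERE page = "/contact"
1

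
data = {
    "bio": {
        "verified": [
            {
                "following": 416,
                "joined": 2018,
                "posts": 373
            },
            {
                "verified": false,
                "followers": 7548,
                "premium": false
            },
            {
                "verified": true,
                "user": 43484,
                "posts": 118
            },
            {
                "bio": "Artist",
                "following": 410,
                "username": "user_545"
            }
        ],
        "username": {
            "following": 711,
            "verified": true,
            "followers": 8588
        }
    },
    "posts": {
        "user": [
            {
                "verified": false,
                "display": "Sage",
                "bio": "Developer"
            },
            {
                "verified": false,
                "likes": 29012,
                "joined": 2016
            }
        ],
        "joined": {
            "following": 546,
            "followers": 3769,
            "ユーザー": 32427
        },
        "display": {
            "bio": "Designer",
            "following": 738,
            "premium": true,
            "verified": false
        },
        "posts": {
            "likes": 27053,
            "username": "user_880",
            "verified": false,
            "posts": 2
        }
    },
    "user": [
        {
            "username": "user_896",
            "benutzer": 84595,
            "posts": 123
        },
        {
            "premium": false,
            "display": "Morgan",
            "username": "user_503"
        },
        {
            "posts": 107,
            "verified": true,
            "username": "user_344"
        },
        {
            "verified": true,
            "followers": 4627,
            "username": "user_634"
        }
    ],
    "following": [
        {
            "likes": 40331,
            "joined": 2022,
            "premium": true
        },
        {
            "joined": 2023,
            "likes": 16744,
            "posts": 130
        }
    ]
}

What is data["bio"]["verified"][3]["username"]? "user_545"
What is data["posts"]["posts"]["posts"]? 2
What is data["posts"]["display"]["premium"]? True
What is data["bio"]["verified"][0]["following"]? 416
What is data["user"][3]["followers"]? 4627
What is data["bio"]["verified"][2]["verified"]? True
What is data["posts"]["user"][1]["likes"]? 29012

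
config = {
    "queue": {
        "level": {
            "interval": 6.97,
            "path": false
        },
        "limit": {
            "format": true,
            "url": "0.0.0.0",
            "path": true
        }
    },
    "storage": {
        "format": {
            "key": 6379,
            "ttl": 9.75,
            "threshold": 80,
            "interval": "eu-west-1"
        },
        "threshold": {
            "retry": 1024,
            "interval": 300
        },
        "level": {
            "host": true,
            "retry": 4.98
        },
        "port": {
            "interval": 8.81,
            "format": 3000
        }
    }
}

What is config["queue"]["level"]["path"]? False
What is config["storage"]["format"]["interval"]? "eu-west-1"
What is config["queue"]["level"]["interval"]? 6.97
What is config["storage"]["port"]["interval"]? 8.81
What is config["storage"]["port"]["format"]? 3000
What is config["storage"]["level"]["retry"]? 4.98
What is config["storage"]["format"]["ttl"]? 9.75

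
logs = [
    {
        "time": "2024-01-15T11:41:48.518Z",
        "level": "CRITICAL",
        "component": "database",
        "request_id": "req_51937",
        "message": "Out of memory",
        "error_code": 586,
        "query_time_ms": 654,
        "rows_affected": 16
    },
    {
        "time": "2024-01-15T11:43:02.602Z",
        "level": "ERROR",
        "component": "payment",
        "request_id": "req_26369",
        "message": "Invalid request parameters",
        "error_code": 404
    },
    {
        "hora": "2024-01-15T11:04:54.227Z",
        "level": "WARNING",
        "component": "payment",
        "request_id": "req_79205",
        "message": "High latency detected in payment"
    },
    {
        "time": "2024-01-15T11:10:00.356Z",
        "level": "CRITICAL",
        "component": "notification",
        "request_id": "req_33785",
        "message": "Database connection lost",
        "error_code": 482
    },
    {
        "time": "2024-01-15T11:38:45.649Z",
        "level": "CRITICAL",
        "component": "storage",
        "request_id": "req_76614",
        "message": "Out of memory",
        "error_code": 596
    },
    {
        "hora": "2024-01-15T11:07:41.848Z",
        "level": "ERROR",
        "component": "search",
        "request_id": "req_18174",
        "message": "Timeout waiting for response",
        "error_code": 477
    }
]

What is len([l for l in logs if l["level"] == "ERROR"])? 2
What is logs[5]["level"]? "ERROR"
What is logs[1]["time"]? "2024-01-15T11:43:02.602Z"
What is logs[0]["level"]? "CRITICAL"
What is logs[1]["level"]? "ERROR"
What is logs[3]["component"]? "notification"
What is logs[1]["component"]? "payment"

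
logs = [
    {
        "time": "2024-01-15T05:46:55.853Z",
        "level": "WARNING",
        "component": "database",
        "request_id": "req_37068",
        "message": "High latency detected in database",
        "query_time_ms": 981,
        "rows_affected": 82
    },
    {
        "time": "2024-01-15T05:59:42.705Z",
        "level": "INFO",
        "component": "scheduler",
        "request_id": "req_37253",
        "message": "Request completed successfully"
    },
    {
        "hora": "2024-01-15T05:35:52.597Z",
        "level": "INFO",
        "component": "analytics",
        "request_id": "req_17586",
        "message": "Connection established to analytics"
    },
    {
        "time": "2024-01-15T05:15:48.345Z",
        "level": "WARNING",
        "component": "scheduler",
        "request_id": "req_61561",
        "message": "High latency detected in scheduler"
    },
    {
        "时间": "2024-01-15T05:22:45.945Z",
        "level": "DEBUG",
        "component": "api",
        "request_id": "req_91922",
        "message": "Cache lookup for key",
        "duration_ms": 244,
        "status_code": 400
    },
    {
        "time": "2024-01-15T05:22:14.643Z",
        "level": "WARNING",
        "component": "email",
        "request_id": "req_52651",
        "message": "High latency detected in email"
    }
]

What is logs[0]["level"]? "WARNING"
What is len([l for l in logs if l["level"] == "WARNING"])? 3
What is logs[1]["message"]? "Request completed successfully"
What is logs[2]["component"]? "analytics"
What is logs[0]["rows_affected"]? 82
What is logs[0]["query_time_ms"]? 981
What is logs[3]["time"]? "2024-01-15T05:15:48.345Z"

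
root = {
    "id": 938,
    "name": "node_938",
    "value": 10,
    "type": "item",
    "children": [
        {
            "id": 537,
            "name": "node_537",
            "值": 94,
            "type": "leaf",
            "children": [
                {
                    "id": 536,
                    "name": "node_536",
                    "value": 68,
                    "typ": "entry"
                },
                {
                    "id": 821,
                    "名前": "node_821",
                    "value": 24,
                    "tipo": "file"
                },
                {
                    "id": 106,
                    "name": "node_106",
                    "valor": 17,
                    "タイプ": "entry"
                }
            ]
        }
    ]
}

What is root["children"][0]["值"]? 94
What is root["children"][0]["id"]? 537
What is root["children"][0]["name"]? "node_537"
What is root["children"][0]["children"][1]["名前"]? "node_821"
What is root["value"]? 10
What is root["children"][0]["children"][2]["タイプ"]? "entry"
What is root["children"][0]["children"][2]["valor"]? 17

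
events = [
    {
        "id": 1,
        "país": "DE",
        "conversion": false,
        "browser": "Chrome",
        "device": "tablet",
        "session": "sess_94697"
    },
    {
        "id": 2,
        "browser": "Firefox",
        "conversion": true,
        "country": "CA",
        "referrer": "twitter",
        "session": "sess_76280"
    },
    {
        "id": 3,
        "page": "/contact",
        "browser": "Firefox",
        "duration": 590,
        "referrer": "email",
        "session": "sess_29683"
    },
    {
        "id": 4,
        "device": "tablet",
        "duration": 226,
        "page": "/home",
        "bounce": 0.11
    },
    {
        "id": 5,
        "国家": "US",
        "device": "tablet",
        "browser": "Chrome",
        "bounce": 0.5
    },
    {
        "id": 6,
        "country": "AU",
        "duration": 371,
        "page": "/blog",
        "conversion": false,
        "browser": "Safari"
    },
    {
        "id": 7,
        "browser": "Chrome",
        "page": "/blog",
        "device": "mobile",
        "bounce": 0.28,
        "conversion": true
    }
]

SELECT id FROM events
[1, 2, 3, 4, 5, 6, 7]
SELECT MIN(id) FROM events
1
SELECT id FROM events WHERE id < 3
[1, 2]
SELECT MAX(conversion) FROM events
True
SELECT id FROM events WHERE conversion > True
[]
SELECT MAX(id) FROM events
7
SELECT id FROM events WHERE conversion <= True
[1, 2, 6, 7]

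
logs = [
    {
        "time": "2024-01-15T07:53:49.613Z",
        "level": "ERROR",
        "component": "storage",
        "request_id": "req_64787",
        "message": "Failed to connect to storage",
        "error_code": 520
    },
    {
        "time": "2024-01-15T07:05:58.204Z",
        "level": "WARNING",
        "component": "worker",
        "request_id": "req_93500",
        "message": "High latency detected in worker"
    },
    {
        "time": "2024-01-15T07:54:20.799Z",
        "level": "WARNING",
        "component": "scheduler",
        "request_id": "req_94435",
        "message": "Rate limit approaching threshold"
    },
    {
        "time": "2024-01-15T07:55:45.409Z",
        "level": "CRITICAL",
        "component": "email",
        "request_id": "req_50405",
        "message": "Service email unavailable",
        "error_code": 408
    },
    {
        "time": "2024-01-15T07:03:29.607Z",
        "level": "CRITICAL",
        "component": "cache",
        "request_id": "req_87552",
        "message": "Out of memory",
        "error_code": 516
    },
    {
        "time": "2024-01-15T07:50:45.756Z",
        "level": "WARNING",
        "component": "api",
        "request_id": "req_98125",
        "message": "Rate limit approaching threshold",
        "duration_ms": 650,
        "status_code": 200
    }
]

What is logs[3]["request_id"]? "req_50405"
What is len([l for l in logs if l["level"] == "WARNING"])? 3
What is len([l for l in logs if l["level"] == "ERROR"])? 1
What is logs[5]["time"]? "2024-01-15T07:50:45.756Z"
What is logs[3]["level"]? "CRITICAL"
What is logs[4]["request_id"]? "req_87552"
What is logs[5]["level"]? "WARNING"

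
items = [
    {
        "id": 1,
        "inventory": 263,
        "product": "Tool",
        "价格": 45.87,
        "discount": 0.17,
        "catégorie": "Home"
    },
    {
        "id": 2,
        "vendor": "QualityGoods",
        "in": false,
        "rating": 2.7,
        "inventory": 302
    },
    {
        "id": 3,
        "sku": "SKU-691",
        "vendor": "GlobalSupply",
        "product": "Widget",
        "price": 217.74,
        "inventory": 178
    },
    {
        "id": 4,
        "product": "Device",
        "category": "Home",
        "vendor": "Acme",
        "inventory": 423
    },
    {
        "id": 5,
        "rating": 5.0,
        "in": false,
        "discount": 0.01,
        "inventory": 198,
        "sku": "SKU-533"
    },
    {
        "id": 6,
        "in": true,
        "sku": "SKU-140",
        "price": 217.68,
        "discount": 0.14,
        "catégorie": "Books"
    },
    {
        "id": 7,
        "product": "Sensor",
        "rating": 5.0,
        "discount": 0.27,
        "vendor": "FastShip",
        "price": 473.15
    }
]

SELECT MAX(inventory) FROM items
423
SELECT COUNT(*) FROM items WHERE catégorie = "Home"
1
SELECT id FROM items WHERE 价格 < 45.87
[]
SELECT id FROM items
[1, 2, 3, 4, 5, 6, 7]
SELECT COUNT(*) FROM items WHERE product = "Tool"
1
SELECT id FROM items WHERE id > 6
[7]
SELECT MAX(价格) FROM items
45.87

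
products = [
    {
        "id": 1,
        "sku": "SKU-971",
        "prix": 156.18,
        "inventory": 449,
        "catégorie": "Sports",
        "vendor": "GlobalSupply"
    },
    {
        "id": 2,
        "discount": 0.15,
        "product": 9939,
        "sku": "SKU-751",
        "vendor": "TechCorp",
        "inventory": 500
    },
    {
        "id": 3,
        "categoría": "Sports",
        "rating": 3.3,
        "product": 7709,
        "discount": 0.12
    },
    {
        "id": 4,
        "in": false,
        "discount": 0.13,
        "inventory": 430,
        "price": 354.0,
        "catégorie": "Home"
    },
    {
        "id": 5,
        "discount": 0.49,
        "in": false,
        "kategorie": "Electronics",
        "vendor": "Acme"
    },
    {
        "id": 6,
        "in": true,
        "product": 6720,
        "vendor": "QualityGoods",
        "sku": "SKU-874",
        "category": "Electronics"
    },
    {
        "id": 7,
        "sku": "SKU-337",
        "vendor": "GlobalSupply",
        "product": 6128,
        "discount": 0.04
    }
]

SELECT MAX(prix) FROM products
156.18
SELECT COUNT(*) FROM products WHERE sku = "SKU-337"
1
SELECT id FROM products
[1, 2, 3, 4, 5, 6, 7]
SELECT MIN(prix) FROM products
156.18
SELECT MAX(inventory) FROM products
500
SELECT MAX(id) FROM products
7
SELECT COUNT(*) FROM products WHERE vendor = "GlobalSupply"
2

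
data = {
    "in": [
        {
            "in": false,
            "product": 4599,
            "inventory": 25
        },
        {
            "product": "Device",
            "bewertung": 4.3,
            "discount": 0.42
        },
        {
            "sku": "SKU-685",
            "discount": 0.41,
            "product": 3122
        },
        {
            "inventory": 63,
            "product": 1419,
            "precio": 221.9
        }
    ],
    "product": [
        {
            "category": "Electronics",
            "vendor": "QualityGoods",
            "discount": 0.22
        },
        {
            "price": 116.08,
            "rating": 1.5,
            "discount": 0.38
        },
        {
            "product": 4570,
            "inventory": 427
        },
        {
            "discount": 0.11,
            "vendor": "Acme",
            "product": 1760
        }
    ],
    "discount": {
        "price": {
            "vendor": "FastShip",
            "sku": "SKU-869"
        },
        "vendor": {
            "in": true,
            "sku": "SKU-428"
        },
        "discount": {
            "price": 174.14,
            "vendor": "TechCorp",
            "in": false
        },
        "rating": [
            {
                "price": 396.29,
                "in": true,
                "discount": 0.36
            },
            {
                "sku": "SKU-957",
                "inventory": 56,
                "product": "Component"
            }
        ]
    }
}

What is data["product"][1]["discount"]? 0.38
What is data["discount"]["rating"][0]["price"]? 396.29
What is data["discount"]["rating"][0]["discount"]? 0.36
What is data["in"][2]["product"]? 3122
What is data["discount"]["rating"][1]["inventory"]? 56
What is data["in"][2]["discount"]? 0.41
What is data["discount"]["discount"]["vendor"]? "TechCorp"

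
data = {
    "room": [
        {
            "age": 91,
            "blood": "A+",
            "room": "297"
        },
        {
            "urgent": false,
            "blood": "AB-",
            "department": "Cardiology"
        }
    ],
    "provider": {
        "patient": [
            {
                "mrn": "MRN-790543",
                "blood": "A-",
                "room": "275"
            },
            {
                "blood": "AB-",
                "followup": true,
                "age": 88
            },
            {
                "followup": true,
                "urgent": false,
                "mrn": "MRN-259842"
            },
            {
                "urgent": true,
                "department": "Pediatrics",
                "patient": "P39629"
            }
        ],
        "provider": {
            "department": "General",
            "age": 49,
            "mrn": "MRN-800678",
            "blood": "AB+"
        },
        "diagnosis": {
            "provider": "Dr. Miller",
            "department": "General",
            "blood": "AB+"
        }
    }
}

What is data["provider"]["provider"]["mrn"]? "MRN-800678"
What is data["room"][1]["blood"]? "AB-"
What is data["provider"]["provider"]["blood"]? "AB+"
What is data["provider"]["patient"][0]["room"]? "275"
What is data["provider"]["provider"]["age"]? 49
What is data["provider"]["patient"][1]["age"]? 88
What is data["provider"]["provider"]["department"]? "General"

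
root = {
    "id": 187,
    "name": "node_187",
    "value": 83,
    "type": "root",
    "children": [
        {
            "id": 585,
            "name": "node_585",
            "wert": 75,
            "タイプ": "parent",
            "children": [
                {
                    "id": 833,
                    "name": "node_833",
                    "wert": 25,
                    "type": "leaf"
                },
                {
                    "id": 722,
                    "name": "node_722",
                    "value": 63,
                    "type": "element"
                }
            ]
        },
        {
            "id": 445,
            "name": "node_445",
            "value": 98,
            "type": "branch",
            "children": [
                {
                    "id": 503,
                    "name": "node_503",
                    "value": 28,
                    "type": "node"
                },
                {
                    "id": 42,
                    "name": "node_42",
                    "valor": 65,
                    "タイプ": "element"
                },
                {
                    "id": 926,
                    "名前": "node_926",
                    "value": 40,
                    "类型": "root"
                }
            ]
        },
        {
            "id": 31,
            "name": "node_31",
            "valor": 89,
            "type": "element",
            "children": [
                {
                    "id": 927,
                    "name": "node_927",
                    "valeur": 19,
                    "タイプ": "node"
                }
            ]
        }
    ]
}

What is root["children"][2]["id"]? 31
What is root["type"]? "root"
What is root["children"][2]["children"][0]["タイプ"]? "node"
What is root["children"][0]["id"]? 585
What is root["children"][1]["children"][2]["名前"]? "node_926"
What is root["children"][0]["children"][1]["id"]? 722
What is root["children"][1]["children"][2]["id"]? 926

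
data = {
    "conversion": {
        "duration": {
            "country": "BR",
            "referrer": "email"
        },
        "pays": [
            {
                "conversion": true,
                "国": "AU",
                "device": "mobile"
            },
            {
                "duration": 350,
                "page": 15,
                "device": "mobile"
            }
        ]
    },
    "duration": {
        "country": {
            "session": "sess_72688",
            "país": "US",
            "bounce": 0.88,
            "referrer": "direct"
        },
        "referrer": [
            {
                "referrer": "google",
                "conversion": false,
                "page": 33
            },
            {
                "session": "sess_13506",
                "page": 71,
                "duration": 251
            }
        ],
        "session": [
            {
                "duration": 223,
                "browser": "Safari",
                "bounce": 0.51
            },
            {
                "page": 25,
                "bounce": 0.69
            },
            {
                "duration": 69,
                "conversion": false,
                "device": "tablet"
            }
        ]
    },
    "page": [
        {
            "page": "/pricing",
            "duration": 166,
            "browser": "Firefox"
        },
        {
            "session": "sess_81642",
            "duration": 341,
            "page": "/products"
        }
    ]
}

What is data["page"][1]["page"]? "/products"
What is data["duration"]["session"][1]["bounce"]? 0.69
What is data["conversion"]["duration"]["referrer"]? "email"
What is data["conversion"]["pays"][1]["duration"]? 350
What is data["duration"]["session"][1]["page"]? 25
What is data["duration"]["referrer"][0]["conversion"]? False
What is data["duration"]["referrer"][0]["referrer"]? "google"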